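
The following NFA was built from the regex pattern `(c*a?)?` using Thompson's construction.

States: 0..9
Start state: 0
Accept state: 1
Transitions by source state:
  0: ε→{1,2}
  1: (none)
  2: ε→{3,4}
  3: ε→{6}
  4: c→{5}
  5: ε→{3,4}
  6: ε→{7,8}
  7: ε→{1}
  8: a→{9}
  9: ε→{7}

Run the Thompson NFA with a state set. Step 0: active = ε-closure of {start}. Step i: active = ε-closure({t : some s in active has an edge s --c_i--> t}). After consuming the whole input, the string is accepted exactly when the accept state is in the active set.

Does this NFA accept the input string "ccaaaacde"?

Answer: REJECT

Derivation:
initial (ε-close {0}): {0,1,2,3,4,6,7,8}
'c' @ 1: {1,3,4,5,6,7,8}  (accept∈set)
'c' @ 2: {1,3,4,5,6,7,8}  (accept∈set)
'a' @ 3: {1,7,9}  (accept∈set)
'a' @ 4: {}  — dead — no transitions
rest 'aacde' ignored (set empty)
after full input: {}  (accept=1 not in)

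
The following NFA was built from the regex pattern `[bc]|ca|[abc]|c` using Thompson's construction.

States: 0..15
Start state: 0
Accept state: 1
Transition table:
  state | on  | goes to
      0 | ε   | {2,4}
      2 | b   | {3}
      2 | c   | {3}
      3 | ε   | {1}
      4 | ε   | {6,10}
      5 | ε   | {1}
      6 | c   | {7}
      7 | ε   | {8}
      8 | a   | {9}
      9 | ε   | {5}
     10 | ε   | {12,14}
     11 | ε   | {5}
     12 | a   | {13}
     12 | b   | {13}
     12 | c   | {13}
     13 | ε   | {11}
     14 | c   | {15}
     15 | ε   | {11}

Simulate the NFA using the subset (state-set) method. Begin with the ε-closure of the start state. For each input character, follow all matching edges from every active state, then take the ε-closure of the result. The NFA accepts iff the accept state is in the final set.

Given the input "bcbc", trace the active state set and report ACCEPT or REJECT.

initial (ε-close {0}): {0,2,4,6,10,12,14}
'b' @ 1: {1,3,5,11,13}  [accepting]
'c' @ 2: {}  — dead — no transitions
rest 'bc' ignored (set empty)
after full input: {}  (accept=1 not in)

Answer: REJECT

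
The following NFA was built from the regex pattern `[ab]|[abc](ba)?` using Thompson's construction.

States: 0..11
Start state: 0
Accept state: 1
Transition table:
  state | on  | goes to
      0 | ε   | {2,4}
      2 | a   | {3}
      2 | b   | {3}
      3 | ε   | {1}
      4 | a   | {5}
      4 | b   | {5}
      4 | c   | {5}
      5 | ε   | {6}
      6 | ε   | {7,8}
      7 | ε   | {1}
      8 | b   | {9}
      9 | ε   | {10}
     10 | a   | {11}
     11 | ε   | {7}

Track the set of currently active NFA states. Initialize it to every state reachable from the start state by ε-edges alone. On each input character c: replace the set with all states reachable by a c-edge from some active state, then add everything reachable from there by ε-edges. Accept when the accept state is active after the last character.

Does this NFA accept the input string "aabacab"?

initial (ε-close {0}): {0,2,4}
'a' @ 1: {1,3,5,6,7,8}  [accepting]
'a' @ 2: {}  — state set empty
rest 'bacab' ignored (set empty)
final: {}; accept 1 not in set

Answer: REJECT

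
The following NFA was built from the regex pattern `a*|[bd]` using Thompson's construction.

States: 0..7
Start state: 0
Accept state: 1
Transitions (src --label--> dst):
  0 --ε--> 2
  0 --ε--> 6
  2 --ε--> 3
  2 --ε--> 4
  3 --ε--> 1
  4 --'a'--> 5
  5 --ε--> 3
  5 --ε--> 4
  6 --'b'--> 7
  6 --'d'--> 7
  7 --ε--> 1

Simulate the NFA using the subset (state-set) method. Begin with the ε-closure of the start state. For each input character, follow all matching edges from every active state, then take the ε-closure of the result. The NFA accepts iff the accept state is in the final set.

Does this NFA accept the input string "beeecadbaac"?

initial (ε-close {0}): {0,1,2,3,4,6}
'b' @ 1: {1,7}  ✓accept
'e' @ 2: {}  — no active states
rest 'eecadbaac' ignored (set empty)
final: {}; accept 1 not in set

Answer: REJECT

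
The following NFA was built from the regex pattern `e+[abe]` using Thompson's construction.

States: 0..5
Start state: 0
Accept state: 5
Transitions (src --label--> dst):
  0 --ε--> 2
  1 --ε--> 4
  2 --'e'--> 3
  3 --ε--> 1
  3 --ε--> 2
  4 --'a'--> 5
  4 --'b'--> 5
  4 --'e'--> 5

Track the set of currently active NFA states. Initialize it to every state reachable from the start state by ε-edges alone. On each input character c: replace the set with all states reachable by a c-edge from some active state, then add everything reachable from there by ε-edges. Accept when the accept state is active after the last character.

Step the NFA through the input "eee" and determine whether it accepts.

start: ε-closure({0}) = {0,2}
'e' @ 1: {1,2,3,4}
'e' @ 2: {1,2,3,4,5}  [accepting]
'e' @ 3: {1,2,3,4,5}  [accepting]
after full input: {1,2,3,4,5}  (accept=5 in)

Answer: ACCEPT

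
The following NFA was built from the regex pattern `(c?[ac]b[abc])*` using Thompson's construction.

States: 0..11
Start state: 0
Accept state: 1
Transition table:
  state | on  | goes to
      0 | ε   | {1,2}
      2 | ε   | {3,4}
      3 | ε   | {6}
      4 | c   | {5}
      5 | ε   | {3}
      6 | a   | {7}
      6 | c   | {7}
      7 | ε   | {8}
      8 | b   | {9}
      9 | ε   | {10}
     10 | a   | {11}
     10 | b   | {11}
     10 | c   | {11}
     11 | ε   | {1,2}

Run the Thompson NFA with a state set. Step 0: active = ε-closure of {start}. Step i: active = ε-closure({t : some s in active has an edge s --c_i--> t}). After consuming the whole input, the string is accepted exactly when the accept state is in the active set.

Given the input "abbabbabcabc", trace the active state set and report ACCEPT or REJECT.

S₀ = ε-closure({0}) = {0,1,2,3,4,6}
'a' @ 1: {7,8}
'b' @ 2: {9,10}
'b' @ 3: {1,2,3,4,6,11}  (accept∈set)
'a' @ 4: {7,8}
'b' @ 5: {9,10}
'b' @ 6: {1,2,3,4,6,11}  (accept∈set)
'a' @ 7: {7,8}
'b' @ 8: {9,10}
'c' @ 9: {1,2,3,4,6,11}  (accept∈set)
'a' @ 10: {7,8}
'b' @ 11: {9,10}
'c' @ 12: {1,2,3,4,6,11}  (accept∈set)
end set {1,2,3,4,6,11} — state 1 in

Answer: ACCEPT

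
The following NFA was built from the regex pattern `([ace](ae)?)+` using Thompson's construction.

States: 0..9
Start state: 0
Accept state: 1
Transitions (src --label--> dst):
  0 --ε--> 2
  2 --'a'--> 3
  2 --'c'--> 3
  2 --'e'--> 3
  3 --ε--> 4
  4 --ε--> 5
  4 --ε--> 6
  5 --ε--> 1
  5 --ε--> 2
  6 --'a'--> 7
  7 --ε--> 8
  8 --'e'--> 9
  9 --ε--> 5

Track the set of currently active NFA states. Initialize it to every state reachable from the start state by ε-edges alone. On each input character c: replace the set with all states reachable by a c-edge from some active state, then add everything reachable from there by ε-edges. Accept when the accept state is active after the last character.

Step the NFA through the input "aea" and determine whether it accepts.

start: ε-closure({0}) = {0,2}
'a' @ 1: {1,2,3,4,5,6}  [accepting]
'e' @ 2: {1,2,3,4,5,6}  [accepting]
'a' @ 3: {1,2,3,4,5,6,7,8}  [accepting]
final: {1,2,3,4,5,6,7,8}; accept 1 in set

Answer: ACCEPT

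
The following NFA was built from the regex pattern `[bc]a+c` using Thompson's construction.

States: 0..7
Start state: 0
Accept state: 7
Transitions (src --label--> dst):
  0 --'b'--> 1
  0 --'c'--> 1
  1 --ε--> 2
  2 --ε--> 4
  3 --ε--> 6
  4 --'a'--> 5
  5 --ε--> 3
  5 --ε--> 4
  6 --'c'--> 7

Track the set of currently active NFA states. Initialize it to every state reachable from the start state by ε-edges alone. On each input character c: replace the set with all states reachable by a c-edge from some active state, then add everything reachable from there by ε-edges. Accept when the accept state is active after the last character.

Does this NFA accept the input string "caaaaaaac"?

Answer: ACCEPT

Trace:
start: ε-closure({0}) = {0}
'c' @ 1: {1,2,4}
'a' @ 2: {3,4,5,6}
'a' @ 3: {3,4,5,6}
'a' @ 4: {3,4,5,6}
'a' @ 5: {3,4,5,6}
'a' @ 6: {3,4,5,6}
'a' @ 7: {3,4,5,6}
'a' @ 8: {3,4,5,6}
'c' @ 9: {7}  (accept∈set)
final: {7}; accept 7 in set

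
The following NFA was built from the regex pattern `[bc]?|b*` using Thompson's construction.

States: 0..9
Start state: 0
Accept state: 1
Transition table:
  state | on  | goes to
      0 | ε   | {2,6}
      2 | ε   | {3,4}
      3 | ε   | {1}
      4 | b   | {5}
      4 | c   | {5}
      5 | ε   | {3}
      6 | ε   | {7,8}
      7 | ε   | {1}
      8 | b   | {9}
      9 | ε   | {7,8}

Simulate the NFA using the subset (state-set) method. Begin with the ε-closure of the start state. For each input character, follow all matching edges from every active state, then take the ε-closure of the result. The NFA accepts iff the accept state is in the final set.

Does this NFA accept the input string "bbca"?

initial (ε-close {0}): {0,1,2,3,4,6,7,8}
'b' @ 1: {1,3,5,7,8,9}  ✓accept
'b' @ 2: {1,7,8,9}  ✓accept
'c' @ 3: {}  — dead — no transitions
rest 'a' ignored (set empty)
final: {}; accept 1 not in set

Answer: REJECT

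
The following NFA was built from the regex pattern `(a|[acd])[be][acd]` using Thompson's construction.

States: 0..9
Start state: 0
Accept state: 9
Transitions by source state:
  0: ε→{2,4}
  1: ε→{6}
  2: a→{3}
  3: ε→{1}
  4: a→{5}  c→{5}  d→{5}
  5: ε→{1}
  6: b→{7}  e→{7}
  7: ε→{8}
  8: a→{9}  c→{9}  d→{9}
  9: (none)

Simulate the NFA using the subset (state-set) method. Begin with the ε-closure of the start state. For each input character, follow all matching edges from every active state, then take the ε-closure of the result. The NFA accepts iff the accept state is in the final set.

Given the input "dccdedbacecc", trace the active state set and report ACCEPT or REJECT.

Answer: REJECT

Derivation:
start: ε-closure({0}) = {0,2,4}
'd' @ 1: {1,5,6}
'c' @ 2: {}  — no active states
rest 'cdedbacecc' ignored (set empty)
end set {} — state 9 not in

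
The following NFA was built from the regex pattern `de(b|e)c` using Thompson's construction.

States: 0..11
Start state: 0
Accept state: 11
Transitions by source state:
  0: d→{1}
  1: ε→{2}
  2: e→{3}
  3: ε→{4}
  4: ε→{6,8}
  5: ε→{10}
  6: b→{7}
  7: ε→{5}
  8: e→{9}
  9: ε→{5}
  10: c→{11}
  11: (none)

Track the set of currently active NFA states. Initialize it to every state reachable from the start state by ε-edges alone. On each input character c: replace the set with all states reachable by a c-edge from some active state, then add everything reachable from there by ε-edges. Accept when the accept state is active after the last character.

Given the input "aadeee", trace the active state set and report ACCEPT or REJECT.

Answer: REJECT

Trace:
start: ε-closure({0}) = {0}
'a' @ 1: {}  — no active states
rest 'adeee' ignored (set empty)
final: {}; accept 11 not in set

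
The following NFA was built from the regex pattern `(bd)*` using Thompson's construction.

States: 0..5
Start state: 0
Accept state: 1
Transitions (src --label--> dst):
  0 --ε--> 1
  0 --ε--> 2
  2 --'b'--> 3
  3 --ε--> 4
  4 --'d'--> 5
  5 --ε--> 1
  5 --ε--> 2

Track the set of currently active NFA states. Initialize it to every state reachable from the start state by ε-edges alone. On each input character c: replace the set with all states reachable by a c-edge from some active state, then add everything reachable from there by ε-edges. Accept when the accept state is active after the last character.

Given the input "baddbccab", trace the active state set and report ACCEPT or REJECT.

initial (ε-close {0}): {0,1,2}
'b' @ 1: {3,4}
'a' @ 2: {}  — no active states
rest 'ddbccab' ignored (set empty)
after full input: {}  (accept=1 not in)

Answer: REJECT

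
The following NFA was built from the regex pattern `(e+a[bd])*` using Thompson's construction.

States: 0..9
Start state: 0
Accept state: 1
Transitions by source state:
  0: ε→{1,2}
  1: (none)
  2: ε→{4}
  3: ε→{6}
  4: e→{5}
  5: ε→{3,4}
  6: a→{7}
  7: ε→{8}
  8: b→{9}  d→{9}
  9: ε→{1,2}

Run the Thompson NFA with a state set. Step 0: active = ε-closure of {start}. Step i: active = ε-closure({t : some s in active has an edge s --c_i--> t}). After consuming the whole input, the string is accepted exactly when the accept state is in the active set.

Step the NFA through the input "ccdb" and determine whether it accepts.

Answer: REJECT

Steps:
S₀ = ε-closure({0}) = {0,1,2,4}
'c' @ 1: {}  — state set empty
rest 'cdb' ignored (set empty)
end set {} — state 1 not in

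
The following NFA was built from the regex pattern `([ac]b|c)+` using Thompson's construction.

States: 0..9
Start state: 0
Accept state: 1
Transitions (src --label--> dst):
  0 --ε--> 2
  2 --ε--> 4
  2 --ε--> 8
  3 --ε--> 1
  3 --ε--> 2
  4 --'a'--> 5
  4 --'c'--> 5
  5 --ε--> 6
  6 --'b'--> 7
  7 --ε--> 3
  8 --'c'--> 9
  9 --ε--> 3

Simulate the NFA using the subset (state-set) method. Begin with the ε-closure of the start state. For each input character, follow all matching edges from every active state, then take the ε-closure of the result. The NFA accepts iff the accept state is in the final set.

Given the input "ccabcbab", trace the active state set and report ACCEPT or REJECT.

Answer: ACCEPT

Steps:
S₀ = ε-closure({0}) = {0,2,4,8}
'c' @ 1: {1,2,3,4,5,6,8,9}  ✓accept
'c' @ 2: {1,2,3,4,5,6,8,9}  ✓accept
'a' @ 3: {5,6}
'b' @ 4: {1,2,3,4,7,8}  ✓accept
'c' @ 5: {1,2,3,4,5,6,8,9}  ✓accept
'b' @ 6: {1,2,3,4,7,8}  ✓accept
'a' @ 7: {5,6}
'b' @ 8: {1,2,3,4,7,8}  ✓accept
final: {1,2,3,4,7,8}; accept 1 in set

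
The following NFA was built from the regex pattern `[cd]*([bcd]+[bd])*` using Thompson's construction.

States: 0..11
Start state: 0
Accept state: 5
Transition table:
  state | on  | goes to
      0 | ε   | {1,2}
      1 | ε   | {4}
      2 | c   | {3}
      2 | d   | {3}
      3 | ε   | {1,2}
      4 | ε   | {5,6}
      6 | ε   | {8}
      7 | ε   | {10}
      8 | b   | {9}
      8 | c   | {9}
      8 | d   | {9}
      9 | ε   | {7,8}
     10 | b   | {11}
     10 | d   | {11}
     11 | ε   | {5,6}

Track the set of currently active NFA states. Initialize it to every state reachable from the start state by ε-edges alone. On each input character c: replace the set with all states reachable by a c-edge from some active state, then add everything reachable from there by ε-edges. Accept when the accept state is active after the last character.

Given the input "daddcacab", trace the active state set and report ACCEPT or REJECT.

Answer: REJECT

Steps:
start: ε-closure({0}) = {0,1,2,4,5,6,8}
'd' @ 1: {1,2,3,4,5,6,7,8,9,10}  [accepting]
'a' @ 2: {}  — no active states
rest 'ddcacab' ignored (set empty)
end set {} — state 5 not in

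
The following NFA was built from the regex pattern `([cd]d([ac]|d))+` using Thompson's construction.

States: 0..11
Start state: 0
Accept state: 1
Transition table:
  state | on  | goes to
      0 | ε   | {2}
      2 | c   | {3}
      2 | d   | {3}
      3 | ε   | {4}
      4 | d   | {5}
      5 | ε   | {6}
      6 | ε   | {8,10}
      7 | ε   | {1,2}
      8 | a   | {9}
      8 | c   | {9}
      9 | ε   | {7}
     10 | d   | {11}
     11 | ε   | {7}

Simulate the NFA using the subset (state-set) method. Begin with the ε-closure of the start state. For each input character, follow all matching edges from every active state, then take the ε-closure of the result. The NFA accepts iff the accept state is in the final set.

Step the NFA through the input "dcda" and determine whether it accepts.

Answer: REJECT

Trace:
initial (ε-close {0}): {0,2}
'd' @ 1: {3,4}
'c' @ 2: {}  — state set empty
rest 'da' ignored (set empty)
final: {}; accept 1 not in set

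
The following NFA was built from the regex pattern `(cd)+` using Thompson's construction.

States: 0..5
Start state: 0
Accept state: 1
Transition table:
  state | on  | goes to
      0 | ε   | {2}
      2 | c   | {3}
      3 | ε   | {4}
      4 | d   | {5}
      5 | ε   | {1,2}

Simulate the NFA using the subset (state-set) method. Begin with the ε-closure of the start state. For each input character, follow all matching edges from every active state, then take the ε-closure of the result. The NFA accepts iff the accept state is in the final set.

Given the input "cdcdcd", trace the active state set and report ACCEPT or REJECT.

Answer: ACCEPT

Derivation:
S₀ = ε-closure({0}) = {0,2}
'c' @ 1: {3,4}
'd' @ 2: {1,2,5}  [accepting]
'c' @ 3: {3,4}
'd' @ 4: {1,2,5}  [accepting]
'c' @ 5: {3,4}
'd' @ 6: {1,2,5}  [accepting]
end set {1,2,5} — state 1 in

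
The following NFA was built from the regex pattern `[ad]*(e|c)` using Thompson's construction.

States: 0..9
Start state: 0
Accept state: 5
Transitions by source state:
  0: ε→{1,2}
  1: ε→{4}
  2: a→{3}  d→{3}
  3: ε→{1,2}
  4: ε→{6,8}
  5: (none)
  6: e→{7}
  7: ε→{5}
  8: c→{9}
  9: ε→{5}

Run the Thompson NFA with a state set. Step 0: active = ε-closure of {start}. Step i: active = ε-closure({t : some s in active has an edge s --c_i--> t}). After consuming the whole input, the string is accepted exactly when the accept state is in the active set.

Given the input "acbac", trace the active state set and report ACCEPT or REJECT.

Answer: REJECT

Derivation:
S₀ = ε-closure({0}) = {0,1,2,4,6,8}
'a' @ 1: {1,2,3,4,6,8}
'c' @ 2: {5,9}  (accept∈set)
'b' @ 3: {}  — no active states
rest 'ac' ignored (set empty)
end set {} — state 5 not in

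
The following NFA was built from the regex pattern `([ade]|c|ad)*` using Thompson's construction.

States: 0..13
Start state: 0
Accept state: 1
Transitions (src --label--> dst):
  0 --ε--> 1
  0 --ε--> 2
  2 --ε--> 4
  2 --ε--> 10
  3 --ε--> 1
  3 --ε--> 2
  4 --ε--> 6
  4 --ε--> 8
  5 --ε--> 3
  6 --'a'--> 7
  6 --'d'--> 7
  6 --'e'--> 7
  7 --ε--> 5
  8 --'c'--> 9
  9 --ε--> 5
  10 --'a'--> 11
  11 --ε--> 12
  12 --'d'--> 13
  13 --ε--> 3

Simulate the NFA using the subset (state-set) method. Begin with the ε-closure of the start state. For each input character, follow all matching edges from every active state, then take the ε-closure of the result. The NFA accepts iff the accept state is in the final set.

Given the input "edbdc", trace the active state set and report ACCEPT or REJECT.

Answer: REJECT

Derivation:
initial (ε-close {0}): {0,1,2,4,6,8,10}
'e' @ 1: {1,2,3,4,5,6,7,8,10}  (accept∈set)
'd' @ 2: {1,2,3,4,5,6,7,8,10}  (accept∈set)
'b' @ 3: {}  — state set empty
rest 'dc' ignored (set empty)
final: {}; accept 1 not in set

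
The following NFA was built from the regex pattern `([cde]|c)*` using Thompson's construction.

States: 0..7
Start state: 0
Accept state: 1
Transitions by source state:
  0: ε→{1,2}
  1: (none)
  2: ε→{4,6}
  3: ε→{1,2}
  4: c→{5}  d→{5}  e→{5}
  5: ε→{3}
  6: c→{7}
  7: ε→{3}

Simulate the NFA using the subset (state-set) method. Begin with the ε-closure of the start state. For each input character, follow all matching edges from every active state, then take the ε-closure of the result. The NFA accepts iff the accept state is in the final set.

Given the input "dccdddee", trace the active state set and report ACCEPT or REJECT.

Answer: ACCEPT

Trace:
initial (ε-close {0}): {0,1,2,4,6}
'd' @ 1: {1,2,3,4,5,6}  (accept∈set)
'c' @ 2: {1,2,3,4,5,6,7}  (accept∈set)
'c' @ 3: {1,2,3,4,5,6,7}  (accept∈set)
'd' @ 4: {1,2,3,4,5,6}  (accept∈set)
'd' @ 5: {1,2,3,4,5,6}  (accept∈set)
'd' @ 6: {1,2,3,4,5,6}  (accept∈set)
'e' @ 7: {1,2,3,4,5,6}  (accept∈set)
'e' @ 8: {1,2,3,4,5,6}  (accept∈set)
end set {1,2,3,4,5,6} — state 1 in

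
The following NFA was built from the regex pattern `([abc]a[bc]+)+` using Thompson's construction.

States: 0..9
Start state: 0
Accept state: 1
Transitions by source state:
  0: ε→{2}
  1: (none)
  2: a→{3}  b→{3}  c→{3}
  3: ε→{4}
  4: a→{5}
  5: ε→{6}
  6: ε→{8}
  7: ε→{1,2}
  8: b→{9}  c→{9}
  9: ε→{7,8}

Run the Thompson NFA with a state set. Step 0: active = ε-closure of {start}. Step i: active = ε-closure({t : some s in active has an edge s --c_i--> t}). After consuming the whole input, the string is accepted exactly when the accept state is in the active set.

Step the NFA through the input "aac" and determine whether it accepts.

start: ε-closure({0}) = {0,2}
'a' @ 1: {3,4}
'a' @ 2: {5,6,8}
'c' @ 3: {1,2,7,8,9}  ✓accept
end set {1,2,7,8,9} — state 1 in

Answer: ACCEPT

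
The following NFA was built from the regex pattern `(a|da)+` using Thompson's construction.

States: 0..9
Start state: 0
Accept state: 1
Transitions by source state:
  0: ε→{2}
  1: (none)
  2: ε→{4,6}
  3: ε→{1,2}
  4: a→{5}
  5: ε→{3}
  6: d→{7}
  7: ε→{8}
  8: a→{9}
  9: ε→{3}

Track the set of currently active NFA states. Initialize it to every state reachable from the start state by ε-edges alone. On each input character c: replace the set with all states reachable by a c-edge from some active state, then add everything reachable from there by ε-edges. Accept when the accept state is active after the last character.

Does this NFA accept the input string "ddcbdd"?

initial (ε-close {0}): {0,2,4,6}
'd' @ 1: {7,8}
'd' @ 2: {}  — no active states
rest 'cbdd' ignored (set empty)
final: {}; accept 1 not in set

Answer: REJECT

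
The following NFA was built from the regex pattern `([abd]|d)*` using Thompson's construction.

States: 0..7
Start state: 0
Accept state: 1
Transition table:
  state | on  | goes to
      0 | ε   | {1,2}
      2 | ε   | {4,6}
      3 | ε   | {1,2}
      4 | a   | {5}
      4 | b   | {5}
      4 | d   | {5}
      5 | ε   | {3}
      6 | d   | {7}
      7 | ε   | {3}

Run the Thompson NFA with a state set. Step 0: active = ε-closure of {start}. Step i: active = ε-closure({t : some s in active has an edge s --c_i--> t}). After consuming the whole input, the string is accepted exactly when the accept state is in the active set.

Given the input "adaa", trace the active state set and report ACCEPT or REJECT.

initial (ε-close {0}): {0,1,2,4,6}
'a' @ 1: {1,2,3,4,5,6}  (accept∈set)
'd' @ 2: {1,2,3,4,5,6,7}  (accept∈set)
'a' @ 3: {1,2,3,4,5,6}  (accept∈set)
'a' @ 4: {1,2,3,4,5,6}  (accept∈set)
after full input: {1,2,3,4,5,6}  (accept=1 in)

Answer: ACCEPT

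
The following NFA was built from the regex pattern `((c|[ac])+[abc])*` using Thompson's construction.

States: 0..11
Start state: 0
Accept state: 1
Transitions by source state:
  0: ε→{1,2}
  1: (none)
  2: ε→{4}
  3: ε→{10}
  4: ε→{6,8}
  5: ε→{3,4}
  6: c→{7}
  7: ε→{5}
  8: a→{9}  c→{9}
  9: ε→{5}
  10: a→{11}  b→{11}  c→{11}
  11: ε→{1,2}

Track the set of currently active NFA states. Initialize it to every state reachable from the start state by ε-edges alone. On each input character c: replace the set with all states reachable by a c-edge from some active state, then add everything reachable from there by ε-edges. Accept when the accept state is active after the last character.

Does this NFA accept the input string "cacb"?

Answer: ACCEPT

Trace:
S₀ = ε-closure({0}) = {0,1,2,4,6,8}
'c' @ 1: {3,4,5,6,7,8,9,10}
'a' @ 2: {1,2,3,4,5,6,8,9,10,11}  (accept∈set)
'c' @ 3: {1,2,3,4,5,6,7,8,9,10,11}  (accept∈set)
'b' @ 4: {1,2,4,6,8,11}  (accept∈set)
after full input: {1,2,4,6,8,11}  (accept=1 in)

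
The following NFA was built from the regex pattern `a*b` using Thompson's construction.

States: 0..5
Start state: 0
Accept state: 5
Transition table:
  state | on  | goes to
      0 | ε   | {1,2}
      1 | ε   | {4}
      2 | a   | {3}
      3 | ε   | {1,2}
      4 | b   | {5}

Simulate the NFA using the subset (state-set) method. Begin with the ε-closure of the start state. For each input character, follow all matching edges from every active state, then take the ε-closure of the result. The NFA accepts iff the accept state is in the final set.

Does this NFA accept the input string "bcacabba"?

Answer: REJECT

Derivation:
initial (ε-close {0}): {0,1,2,4}
'b' @ 1: {5}  [accepting]
'c' @ 2: {}  — dead — no transitions
rest 'acabba' ignored (set empty)
final: {}; accept 5 not in set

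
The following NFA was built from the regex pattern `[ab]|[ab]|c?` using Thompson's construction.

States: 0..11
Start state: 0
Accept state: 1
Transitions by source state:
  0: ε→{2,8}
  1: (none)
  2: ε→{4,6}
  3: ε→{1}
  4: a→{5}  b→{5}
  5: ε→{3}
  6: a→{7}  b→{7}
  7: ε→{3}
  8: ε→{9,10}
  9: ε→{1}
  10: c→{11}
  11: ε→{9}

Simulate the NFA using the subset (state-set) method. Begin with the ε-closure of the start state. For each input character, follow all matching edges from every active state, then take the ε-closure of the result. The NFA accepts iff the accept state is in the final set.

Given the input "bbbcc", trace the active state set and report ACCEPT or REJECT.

Answer: REJECT

Trace:
start: ε-closure({0}) = {0,1,2,4,6,8,9,10}
'b' @ 1: {1,3,5,7}  (accept∈set)
'b' @ 2: {}  — state set empty
rest 'bcc' ignored (set empty)
final: {}; accept 1 not in set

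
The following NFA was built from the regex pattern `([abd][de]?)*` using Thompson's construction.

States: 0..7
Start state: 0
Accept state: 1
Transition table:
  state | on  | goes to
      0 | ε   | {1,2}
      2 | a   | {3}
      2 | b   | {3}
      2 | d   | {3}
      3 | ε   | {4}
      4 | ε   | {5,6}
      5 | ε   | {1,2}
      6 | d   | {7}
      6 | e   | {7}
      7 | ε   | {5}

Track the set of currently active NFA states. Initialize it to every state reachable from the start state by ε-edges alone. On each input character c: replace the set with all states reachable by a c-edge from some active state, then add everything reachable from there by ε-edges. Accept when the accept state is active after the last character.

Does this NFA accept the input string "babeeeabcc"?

Answer: REJECT

Derivation:
S₀ = ε-closure({0}) = {0,1,2}
'b' @ 1: {1,2,3,4,5,6}  (accept∈set)
'a' @ 2: {1,2,3,4,5,6}  (accept∈set)
'b' @ 3: {1,2,3,4,5,6}  (accept∈set)
'e' @ 4: {1,2,5,7}  (accept∈set)
'e' @ 5: {}  — state set empty
rest 'eabcc' ignored (set empty)
end set {} — state 1 not in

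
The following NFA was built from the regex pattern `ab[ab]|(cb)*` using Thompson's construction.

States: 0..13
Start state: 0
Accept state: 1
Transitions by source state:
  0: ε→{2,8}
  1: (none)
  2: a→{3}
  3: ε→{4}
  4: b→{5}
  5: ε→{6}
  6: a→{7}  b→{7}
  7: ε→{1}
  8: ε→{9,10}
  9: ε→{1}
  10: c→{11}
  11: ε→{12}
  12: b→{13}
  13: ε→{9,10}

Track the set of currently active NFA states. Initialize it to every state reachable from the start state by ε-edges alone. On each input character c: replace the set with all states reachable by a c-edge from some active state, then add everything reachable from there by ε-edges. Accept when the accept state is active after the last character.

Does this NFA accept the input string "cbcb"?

Answer: ACCEPT

Steps:
S₀ = ε-closure({0}) = {0,1,2,8,9,10}
'c' @ 1: {11,12}
'b' @ 2: {1,9,10,13}  [accepting]
'c' @ 3: {11,12}
'b' @ 4: {1,9,10,13}  [accepting]
after full input: {1,9,10,13}  (accept=1 in)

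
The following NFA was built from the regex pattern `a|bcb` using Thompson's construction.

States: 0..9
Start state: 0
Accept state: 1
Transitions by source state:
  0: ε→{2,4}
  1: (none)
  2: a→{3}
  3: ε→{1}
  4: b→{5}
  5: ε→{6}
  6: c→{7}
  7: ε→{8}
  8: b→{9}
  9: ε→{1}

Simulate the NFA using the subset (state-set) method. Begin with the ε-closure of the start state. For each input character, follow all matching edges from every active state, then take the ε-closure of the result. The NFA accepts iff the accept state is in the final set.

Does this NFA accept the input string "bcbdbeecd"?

start: ε-closure({0}) = {0,2,4}
'b' @ 1: {5,6}
'c' @ 2: {7,8}
'b' @ 3: {1,9}  [accepting]
'd' @ 4: {}  — no active states
rest 'beecd' ignored (set empty)
final: {}; accept 1 not in set

Answer: REJECT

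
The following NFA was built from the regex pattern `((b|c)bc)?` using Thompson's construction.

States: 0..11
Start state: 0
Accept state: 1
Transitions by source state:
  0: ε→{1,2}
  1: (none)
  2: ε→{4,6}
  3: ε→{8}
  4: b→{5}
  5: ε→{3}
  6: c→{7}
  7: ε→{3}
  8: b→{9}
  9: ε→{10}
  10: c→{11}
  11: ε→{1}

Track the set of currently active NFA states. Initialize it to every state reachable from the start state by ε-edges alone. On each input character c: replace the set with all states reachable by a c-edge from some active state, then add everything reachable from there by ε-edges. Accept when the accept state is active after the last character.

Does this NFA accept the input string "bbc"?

Answer: ACCEPT

Derivation:
start: ε-closure({0}) = {0,1,2,4,6}
'b' @ 1: {3,5,8}
'b' @ 2: {9,10}
'c' @ 3: {1,11}  (accept∈set)
end set {1,11} — state 1 in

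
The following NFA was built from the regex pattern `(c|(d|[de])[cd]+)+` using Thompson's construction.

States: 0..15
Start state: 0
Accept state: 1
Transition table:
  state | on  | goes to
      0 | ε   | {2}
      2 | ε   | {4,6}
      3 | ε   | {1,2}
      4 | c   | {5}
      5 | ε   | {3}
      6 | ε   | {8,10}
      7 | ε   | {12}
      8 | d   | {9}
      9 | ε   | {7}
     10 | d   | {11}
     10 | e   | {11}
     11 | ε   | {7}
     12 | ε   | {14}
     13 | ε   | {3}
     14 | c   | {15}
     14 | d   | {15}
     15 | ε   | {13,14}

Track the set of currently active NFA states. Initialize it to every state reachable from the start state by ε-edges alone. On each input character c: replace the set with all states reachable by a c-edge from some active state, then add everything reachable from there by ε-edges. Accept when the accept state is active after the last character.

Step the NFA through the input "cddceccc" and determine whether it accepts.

initial (ε-close {0}): {0,2,4,6,8,10}
'c' @ 1: {1,2,3,4,5,6,8,10}  (accept∈set)
'd' @ 2: {7,9,11,12,14}
'd' @ 3: {1,2,3,4,6,8,10,13,14,15}  (accept∈set)
'c' @ 4: {1,2,3,4,5,6,8,10,13,14,15}  (accept∈set)
'e' @ 5: {7,11,12,14}
'c' @ 6: {1,2,3,4,6,8,10,13,14,15}  (accept∈set)
'c' @ 7: {1,2,3,4,5,6,8,10,13,14,15}  (accept∈set)
'c' @ 8: {1,2,3,4,5,6,8,10,13,14,15}  (accept∈set)
end set {1,2,3,4,5,6,8,10,13,14,15} — state 1 in

Answer: ACCEPT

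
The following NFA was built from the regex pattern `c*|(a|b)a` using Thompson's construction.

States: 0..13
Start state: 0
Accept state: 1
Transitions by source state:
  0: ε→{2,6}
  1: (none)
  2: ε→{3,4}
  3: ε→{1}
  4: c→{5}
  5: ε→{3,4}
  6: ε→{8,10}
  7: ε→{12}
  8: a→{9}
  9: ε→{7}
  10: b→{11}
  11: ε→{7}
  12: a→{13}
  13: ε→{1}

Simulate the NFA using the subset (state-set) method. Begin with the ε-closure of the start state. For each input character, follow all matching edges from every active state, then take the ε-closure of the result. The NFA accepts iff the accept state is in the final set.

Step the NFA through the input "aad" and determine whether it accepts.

S₀ = ε-closure({0}) = {0,1,2,3,4,6,8,10}
'a' @ 1: {7,9,12}
'a' @ 2: {1,13}  [accepting]
'd' @ 3: {}  — no active states
final: {}; accept 1 not in set

Answer: REJECT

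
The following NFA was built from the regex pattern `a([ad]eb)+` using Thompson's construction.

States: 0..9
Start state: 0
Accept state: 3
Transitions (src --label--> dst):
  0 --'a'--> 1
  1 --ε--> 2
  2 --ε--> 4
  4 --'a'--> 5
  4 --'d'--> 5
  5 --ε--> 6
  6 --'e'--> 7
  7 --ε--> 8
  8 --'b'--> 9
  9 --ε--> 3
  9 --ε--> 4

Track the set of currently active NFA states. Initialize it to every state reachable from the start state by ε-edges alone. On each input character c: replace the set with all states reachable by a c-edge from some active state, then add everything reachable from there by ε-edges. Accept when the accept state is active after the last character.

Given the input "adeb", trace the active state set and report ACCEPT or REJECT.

initial (ε-close {0}): {0}
'a' @ 1: {1,2,4}
'd' @ 2: {5,6}
'e' @ 3: {7,8}
'b' @ 4: {3,4,9}  (accept∈set)
final: {3,4,9}; accept 3 in set

Answer: ACCEPT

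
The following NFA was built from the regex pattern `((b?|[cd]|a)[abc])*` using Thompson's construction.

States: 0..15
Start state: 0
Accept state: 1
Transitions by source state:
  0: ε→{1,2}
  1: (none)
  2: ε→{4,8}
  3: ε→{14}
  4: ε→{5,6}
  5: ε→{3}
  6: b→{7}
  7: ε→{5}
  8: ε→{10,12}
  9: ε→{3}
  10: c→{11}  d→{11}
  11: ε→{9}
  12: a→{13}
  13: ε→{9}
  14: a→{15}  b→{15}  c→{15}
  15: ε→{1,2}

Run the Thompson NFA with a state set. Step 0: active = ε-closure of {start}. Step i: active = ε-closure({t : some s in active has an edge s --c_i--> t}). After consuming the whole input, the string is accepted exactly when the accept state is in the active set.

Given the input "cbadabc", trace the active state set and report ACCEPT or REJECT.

Answer: ACCEPT

Trace:
initial (ε-close {0}): {0,1,2,3,4,5,6,8,10,12,14}
'c' @ 1: {1,2,3,4,5,6,8,9,10,11,12,14,15}  [accepting]
'b' @ 2: {1,2,3,4,5,6,7,8,10,12,14,15}  [accepting]
'a' @ 3: {1,2,3,4,5,6,8,9,10,12,13,14,15}  [accepting]
'd' @ 4: {3,9,11,14}
'a' @ 5: {1,2,3,4,5,6,8,10,12,14,15}  [accepting]
'b' @ 6: {1,2,3,4,5,6,7,8,10,12,14,15}  [accepting]
'c' @ 7: {1,2,3,4,5,6,8,9,10,11,12,14,15}  [accepting]
final: {1,2,3,4,5,6,8,9,10,11,12,14,15}; accept 1 in set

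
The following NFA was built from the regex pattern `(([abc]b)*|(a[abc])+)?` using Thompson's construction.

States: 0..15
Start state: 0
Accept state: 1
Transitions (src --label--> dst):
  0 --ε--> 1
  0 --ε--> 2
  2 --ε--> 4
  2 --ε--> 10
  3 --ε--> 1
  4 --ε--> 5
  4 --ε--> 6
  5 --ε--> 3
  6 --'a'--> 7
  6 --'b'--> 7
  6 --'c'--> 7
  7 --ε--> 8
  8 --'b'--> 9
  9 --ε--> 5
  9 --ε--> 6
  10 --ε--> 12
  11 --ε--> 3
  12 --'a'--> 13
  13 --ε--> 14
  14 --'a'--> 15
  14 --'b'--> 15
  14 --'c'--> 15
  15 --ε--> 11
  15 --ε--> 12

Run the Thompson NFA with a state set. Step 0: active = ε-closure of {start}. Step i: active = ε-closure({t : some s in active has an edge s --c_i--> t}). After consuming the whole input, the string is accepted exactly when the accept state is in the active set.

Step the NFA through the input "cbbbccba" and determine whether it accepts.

start: ε-closure({0}) = {0,1,2,3,4,5,6,10,12}
'c' @ 1: {7,8}
'b' @ 2: {1,3,5,6,9}  [accepting]
'b' @ 3: {7,8}
'b' @ 4: {1,3,5,6,9}  [accepting]
'c' @ 5: {7,8}
'c' @ 6: {}  — dead — no transitions
rest 'ba' ignored (set empty)
final: {}; accept 1 not in set

Answer: REJECT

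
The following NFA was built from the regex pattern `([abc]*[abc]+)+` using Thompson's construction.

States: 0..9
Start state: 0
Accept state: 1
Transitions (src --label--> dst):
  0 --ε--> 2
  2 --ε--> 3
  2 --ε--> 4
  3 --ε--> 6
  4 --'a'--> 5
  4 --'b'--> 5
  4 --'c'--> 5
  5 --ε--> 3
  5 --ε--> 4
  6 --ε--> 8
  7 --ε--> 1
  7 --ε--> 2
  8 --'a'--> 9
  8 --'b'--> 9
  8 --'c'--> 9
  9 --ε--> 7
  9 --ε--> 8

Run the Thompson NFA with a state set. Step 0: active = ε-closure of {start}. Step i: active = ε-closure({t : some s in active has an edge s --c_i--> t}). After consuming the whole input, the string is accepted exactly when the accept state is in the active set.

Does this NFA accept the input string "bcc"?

start: ε-closure({0}) = {0,2,3,4,6,8}
'b' @ 1: {1,2,3,4,5,6,7,8,9}  [accepting]
'c' @ 2: {1,2,3,4,5,6,7,8,9}  [accepting]
'c' @ 3: {1,2,3,4,5,6,7,8,9}  [accepting]
after full input: {1,2,3,4,5,6,7,8,9}  (accept=1 in)

Answer: ACCEPT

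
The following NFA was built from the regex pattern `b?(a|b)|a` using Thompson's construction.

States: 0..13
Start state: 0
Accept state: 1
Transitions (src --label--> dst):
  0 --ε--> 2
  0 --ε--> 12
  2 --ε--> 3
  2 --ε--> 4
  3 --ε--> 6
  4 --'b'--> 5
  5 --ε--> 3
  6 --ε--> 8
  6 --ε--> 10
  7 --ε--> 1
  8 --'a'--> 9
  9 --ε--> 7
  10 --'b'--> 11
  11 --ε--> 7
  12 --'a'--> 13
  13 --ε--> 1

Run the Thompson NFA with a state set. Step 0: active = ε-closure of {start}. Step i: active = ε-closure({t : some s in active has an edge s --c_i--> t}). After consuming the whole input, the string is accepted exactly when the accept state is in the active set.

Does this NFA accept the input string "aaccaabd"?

Answer: REJECT

Steps:
start: ε-closure({0}) = {0,2,3,4,6,8,10,12}
'a' @ 1: {1,7,9,13}  ✓accept
'a' @ 2: {}  — dead — no transitions
rest 'ccaabd' ignored (set empty)
final: {}; accept 1 not in set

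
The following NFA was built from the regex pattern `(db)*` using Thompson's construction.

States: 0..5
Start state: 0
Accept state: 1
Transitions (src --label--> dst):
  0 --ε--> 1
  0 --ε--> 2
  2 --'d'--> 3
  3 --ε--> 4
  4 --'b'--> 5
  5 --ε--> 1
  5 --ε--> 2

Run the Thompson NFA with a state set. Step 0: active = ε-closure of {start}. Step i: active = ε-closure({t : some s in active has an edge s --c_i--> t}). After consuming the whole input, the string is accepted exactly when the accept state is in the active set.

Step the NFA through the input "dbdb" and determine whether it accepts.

Answer: ACCEPT

Trace:
start: ε-closure({0}) = {0,1,2}
'd' @ 1: {3,4}
'b' @ 2: {1,2,5}  [accepting]
'd' @ 3: {3,4}
'b' @ 4: {1,2,5}  [accepting]
end set {1,2,5} — state 1 in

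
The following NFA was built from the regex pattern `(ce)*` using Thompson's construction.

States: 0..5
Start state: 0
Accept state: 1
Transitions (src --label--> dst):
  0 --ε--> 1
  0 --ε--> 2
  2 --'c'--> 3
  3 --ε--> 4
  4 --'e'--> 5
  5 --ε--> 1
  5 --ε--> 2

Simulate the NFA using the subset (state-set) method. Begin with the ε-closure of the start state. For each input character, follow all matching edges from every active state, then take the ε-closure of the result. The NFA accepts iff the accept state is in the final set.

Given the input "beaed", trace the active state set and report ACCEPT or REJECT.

start: ε-closure({0}) = {0,1,2}
'b' @ 1: {}  — no active states
rest 'eaed' ignored (set empty)
end set {} — state 1 not in

Answer: REJECT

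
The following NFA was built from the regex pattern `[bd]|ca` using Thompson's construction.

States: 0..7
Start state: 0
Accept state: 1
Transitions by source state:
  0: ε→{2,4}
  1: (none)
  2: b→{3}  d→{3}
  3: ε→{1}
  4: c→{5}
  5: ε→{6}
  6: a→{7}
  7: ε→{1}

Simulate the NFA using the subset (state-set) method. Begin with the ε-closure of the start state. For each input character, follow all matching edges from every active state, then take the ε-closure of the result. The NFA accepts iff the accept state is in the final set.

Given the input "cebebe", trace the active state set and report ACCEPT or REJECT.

Answer: REJECT

Trace:
S₀ = ε-closure({0}) = {0,2,4}
'c' @ 1: {5,6}
'e' @ 2: {}  — state set empty
rest 'bebe' ignored (set empty)
after full input: {}  (accept=1 not in)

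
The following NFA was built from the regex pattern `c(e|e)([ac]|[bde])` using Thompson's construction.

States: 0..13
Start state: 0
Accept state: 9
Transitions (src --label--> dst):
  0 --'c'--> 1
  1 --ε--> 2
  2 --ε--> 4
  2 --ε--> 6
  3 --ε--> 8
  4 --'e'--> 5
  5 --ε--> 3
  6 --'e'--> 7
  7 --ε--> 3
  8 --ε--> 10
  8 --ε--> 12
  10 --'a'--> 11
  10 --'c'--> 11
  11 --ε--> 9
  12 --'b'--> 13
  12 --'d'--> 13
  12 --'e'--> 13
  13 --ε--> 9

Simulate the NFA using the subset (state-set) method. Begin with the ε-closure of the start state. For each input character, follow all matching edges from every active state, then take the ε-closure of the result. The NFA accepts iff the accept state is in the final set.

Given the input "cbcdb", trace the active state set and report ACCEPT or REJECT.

Answer: REJECT

Steps:
S₀ = ε-closure({0}) = {0}
'c' @ 1: {1,2,4,6}
'b' @ 2: {}  — no active states
rest 'cdb' ignored (set empty)
final: {}; accept 9 not in set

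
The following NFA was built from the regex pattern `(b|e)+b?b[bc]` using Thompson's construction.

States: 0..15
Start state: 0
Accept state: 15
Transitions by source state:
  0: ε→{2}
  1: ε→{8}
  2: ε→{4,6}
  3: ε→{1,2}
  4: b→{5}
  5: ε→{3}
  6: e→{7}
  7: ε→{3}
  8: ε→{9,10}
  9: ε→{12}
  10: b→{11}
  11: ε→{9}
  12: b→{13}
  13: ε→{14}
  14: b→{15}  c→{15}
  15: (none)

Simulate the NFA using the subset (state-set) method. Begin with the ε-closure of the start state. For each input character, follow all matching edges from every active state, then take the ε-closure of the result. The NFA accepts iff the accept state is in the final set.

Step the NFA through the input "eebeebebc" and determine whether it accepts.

S₀ = ε-closure({0}) = {0,2,4,6}
'e' @ 1: {1,2,3,4,6,7,8,9,10,12}
'e' @ 2: {1,2,3,4,6,7,8,9,10,12}
'b' @ 3: {1,2,3,4,5,6,8,9,10,11,12,13,14}
'e' @ 4: {1,2,3,4,6,7,8,9,10,12}
'e' @ 5: {1,2,3,4,6,7,8,9,10,12}
'b' @ 6: {1,2,3,4,5,6,8,9,10,11,12,13,14}
'e' @ 7: {1,2,3,4,6,7,8,9,10,12}
'b' @ 8: {1,2,3,4,5,6,8,9,10,11,12,13,14}
'c' @ 9: {15}  ✓accept
final: {15}; accept 15 in set

Answer: ACCEPT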